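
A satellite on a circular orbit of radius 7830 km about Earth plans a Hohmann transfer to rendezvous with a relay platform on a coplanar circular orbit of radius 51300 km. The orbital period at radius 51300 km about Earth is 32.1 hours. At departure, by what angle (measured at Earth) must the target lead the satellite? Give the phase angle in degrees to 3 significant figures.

φ = 101°

From Kepler's third law T² = 4π²r³/μ at r = 51300 km, T = 32.1 hours = 32.1 × 3600 s = 1.1556×10^5 s: μ = 4π²r³/T² = 3.99114×10^5 km³/s².
Semi-major axis of the transfer orbit: a_t = (7830 + 51300)/2 = 29565 km.
The half-period of the transfer ellipse is t = π√(a_t³/μ) = 25280 s.
Target angular speed ω₂ = √(μ/r₂³) = 5.437×10^-5 rad/s.
Angle swept by the target during transfer: ω₂·t = 1.3745 rad = 78.75°.
The satellite traverses 180° on the transfer ellipse, so the target must lead by 180° − 78.75° = 101°.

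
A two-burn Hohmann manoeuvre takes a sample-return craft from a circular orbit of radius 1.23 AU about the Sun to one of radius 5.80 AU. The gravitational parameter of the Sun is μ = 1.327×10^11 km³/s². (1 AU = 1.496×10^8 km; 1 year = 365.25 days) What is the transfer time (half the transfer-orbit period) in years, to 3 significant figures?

In km: r₁ = 1.23 × 1.496×10^8 = 1.84008×10^8 km; r₂ = 5.80 × 1.496×10^8 = 8.6768×10^8 km.
Transfer-ellipse semi-major axis a_t = (r₁ + r₂)/2 = (1.84008×10^8 + 8.6768×10^8)/2 = 5.25844×10^8 km.
Half the transfer-orbit period gives t = π√(a_t³/μ) = 1.040×10^8 s.
Converting: 1.040×10^8 s ÷ 3.15576×10^7 s/year (365.25 × 86400) = 3.30 years.

t = 3.30 years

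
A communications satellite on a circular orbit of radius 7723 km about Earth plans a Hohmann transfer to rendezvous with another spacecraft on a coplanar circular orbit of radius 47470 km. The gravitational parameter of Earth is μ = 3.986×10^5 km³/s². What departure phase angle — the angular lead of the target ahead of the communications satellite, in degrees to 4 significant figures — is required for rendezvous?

Semi-major axis of the transfer orbit: a_t = (7723 + 47470)/2 = 27596.5 km.
The half-period of the transfer ellipse is t = π√(a_t³/μ) = 22811.9 s.
Target angular speed ω₂ = √(μ/r₂³) = 6.10436×10^-5 rad/s.
Angle swept by the target during transfer: ω₂·t = 1.39252 rad = 79.79°.
Arrival is 180° from departure on the ellipse, so φ = 180° − 79.79° = 100.2°.

φ = 100.2°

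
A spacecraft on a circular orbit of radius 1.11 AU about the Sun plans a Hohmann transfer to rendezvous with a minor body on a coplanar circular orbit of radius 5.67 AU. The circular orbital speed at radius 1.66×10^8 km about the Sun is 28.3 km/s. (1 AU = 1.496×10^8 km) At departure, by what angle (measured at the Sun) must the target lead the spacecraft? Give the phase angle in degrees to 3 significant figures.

From the circular-orbit relation v² = μ/r at r = 1.66×10^8 km: μ = v²r = (28.3)² × 1.66×10^8 = 1.32948×10^11 km³/s².
In km: r₁ = 1.11 × 1.496×10^8 = 1.66056×10^8 km; r₂ = 5.67 × 1.496×10^8 = 8.48232×10^8 km.
Semi-major axis of the transfer orbit: a_t = (1.66056×10^8 + 8.48232×10^8)/2 = 5.07144×10^8 km.
The half-period of the transfer ellipse is t = π√(a_t³/μ) = 9.84025×10^7 s.
Target angular speed ω₂ = √(μ/r₂³) = 1.47594×10^-8 rad/s.
Angle swept by the target during transfer: ω₂·t = 1.45236 rad = 83.21°.
Arrival is 180° from departure on the ellipse, so φ = 180° − 83.21° = 96.8°.

φ = 96.8°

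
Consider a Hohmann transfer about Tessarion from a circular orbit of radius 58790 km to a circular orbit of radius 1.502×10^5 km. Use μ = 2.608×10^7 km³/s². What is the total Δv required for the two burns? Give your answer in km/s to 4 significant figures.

Transfer-ellipse semi-major axis a_t = (r₁ + r₂)/2 = (58790 + 1.502×10^5)/2 = 1.04495×10^5 km.
At r₁ the circular-orbit speed is v₁ = √(μ/r₁) = 21.06 km/s.
Transfer-orbit speed at r₁ (vis-viva): v_p = √[μ(2/r₁ − 1/a_t)] = 25.25 km/s.
First burn Δv₁ = |v_p − v₁| = 4.190 km/s.
Circular speed at r₂: v₂ = √(μ/r₂) = 13.177 km/s.
Transfer-orbit speed at r₂: v_a = √[μ(2/r₂ − 1/a_t)] = 9.8838 km/s.
Second burn Δv₂ = |v₂ − v_a| = 3.293 km/s.
Total Δv = Δv₁ + Δv₂ = 7.483 km/s.

Δv = 7.483 km/s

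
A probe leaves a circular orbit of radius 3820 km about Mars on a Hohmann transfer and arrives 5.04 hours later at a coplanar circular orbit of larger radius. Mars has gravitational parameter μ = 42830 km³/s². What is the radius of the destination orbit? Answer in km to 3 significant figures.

Transfer time t = 5.04 hours = 18144 s, and t = π√(a_t³/μ).
So a_t = (μ t²/π²)^(1/3) = (42830 × (18144)² / π²)^(1/3) = 11263 km.
Since a_t = (r₁ + r₂)/2, r₂ = 2a_t − r₁ = 2×11263 − 3820 = 18706 km.

r₂ = 18700 km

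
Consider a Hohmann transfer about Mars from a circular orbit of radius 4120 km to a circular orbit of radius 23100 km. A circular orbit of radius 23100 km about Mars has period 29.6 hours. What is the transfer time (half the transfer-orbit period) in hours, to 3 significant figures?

From Kepler's third law T² = 4π²r³/μ at r = 23100 km, T = 29.6 hours = 29.6 × 3600 s = 1.0656×10^5 s: μ = 4π²r³/T² = 42855.6 km³/s².
Transfer-ellipse semi-major axis a_t = (r₁ + r₂)/2 = (4120 + 23100)/2 = 13610 km.
By Kepler's third law the transfer-orbit period is T = 2π√(a_t³/μ), so t = T/2 = 24100 s.
Converting: 24100 s ÷ 3600 s/hour = 6.69 hours.

t = 6.69 hours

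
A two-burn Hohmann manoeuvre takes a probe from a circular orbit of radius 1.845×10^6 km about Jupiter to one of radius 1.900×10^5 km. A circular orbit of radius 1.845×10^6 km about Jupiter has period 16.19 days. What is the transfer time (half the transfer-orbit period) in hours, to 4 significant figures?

t = 79.57 hours

From Kepler's third law T² = 4π²r³/μ at r = 1.845×10^6 km, T = 16.19 days = 16.19 × 86400 s = 1.398816×10^6 s: μ = 4π²r³/T² = 1.26715×10^8 km³/s².
Semi-major axis of the transfer orbit: a_t = (1.845×10^6 + 1.900×10^5)/2 = 1.0175×10^6 km.
Transfer time t = π√(a_t³/μ) = π√((1.0175×10^6)³ / 1.26715×10^8) = 2.8644×10^5 s.
Converting: 2.8644×10^5 s ÷ 3600 s/hour = 79.57 hours.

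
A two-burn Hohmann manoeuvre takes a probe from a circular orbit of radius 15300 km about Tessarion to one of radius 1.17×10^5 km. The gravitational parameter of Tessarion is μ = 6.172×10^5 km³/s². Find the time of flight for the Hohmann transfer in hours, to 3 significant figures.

Semi-major axis of the transfer orbit: a_t = (15300 + 1.170×10^5)/2 = 66150 km.
By Kepler's third law the transfer-orbit period is T = 2π√(a_t³/μ), so t = T/2 = 68030 s.
Converting: 68030 s ÷ 3600 s/hour = 18.9 hours.

t = 18.9 hours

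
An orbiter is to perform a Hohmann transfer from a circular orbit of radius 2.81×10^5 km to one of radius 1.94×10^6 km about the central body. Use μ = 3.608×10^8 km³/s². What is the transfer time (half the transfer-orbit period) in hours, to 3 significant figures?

t = 53.8 hours

Semi-major axis of the transfer orbit: a_t = (2.810×10^5 + 1.940×10^6)/2 = 1.1105×10^6 km.
Half the transfer-orbit period gives t = π√(a_t³/μ) = 1.936×10^5 s.
Converting: 1.936×10^5 s ÷ 3600 s/hour = 53.8 hours.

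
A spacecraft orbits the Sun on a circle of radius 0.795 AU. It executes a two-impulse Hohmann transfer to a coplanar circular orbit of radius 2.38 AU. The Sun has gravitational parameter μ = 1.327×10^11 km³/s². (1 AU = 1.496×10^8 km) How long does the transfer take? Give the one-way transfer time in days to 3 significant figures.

In km: r₁ = 0.795 × 1.496×10^8 = 1.18932×10^8 km; r₂ = 2.38 × 1.496×10^8 = 3.56048×10^8 km.
Transfer-ellipse semi-major axis a_t = (r₁ + r₂)/2 = (1.18932×10^8 + 3.56048×10^8)/2 = 2.3749×10^8 km.
Half the transfer-orbit period gives t = π√(a_t³/μ) = 3.156×10^7 s.
Converting: 3.156×10^7 s ÷ 86400 s/day = 365 days.

t = 365 days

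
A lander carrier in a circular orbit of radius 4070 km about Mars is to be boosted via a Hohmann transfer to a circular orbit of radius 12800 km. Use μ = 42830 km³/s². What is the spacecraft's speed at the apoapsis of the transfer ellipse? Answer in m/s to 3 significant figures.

v = 1270 m/s

The Hohmann ellipse has a_t = (r₁ + r₂)/2 = 8435 km.
The apoapsis of the transfer ellipse is at r = 12800 km.
Vis-viva: v = √[μ(2/r − 1/a_t)] = √[42830 × (2/12800 − 1/8435)] = 1.271 km/s.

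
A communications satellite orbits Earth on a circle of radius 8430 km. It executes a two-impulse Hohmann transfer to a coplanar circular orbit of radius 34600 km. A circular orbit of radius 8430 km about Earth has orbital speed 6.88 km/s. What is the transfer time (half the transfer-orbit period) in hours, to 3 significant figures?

t = 4.36 hours

From the circular-orbit relation v² = μ/r at r = 8430 km: μ = v²r = (6.88)² × 8430 = 3.99029×10^5 km³/s².
Semi-major axis of the transfer orbit: a_t = (8430 + 34600)/2 = 21515 km.
Transfer time t = π√(a_t³/μ) = π√((21515)³ / 3.99029×10^5) = 15690 s.
Converting: 15690 s ÷ 3600 s/hour = 4.36 hours.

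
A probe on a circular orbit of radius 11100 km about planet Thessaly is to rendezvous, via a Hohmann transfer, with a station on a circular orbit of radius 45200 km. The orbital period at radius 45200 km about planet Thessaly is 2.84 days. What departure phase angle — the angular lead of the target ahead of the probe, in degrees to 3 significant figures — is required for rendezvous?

From Kepler's third law T² = 4π²r³/μ at r = 45200 km, T = 2.84 days = 2.84 × 86400 s = 2.45376×10^5 s: μ = 4π²r³/T² = 60549.5 km³/s².
Semi-major axis of the transfer orbit: a_t = (11100 + 45200)/2 = 28150 km.
The half-period of the transfer ellipse is t = π√(a_t³/μ) = 60299.27 s.
The target's mean motion on its circular orbit is ω₂ = √(μ/r₂³) = 2.560636×10^-5 rad/s.
Angle swept by the target during transfer: ω₂·t = 1.54404 rad = 88.47°.
The probe traverses 180° on the transfer ellipse, so the target must lead by 180° − 88.47° = 91.5°.

φ = 91.5°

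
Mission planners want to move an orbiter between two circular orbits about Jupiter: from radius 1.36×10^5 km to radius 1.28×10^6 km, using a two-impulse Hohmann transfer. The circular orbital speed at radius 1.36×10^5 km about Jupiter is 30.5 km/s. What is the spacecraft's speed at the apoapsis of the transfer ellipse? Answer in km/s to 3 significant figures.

From the circular-orbit relation v² = μ/r at r = 1.36×10^5 km: μ = v²r = (30.5)² × 1.36×10^5 = 1.26514×10^8 km³/s².
Semi-major axis of the transfer orbit: a_t = (1.360×10^5 + 1.280×10^6)/2 = 7.080×10^5 km.
The apoapsis of the transfer ellipse is at r = 1.280×10^6 km.
Applying v² = μ(2/r − 1/a_t): v = 4.357 km/s.

v = 4.36 km/s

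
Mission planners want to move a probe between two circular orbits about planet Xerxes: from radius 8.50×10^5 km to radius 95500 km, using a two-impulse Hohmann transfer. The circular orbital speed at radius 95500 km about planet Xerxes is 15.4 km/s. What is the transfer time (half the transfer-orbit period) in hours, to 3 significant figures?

From the circular-orbit relation v² = μ/r at r = 95500 km: μ = v²r = (15.4)² × 95500 = 2.26488×10^7 km³/s².
Transfer-ellipse semi-major axis a_t = (r₁ + r₂)/2 = (8.500×10^5 + 95500)/2 = 4.7275×10^5 km.
Half the transfer-orbit period gives t = π√(a_t³/μ) = 2.146×10^5 s.
Converting: 2.146×10^5 s ÷ 3600 s/hour = 59.6 hours.

t = 59.6 hours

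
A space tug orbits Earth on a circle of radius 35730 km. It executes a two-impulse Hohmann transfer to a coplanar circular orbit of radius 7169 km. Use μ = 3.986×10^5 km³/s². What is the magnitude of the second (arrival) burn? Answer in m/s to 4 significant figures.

Δv₂ = 2167 m/s

Transfer-ellipse semi-major axis a_t = (r₁ + r₂)/2 = (35730 + 7169)/2 = 21449.5 km.
Circular speed at r = 7169 km: v_c = √(μ/r) = 7.457 km/s.
Transfer-orbit speed at the same r (vis-viva, a = a_t): v_t = √[μ(2/r − 1/a_t)] = 9.624 km/s.
Δv₂ = |v_t − v_c| = |9.624 − 7.457| = 2.167 km/s.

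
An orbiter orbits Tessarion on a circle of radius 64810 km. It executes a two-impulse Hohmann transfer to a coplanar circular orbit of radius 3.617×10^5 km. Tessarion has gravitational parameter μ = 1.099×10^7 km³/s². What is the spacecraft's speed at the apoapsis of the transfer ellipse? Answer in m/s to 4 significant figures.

v = 3039 m/s

Semi-major axis of the transfer orbit: a_t = (64810 + 3.617×10^5)/2 = 2.13255×10^5 km.
The apoapsis of the transfer ellipse is at r = 3.617×10^5 km.
Vis-viva: v = √[μ(2/r − 1/a_t)] = √[1.099×10^7 × (2/3.617×10^5 − 1/2.13255×10^5)] = 3.039 km/s.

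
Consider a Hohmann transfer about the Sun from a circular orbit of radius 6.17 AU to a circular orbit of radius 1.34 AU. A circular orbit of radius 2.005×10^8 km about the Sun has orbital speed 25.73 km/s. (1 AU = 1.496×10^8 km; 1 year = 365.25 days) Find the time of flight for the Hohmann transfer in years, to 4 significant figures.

t = 3.638 years

From the circular-orbit relation v² = μ/r at r = 2.005×10^8 km: μ = v²r = (25.73)² × 2.005×10^8 = 1.32738×10^11 km³/s².
In km: r₁ = 6.17 × 1.496×10^8 = 9.23032×10^8 km; r₂ = 1.34 × 1.496×10^8 = 2.00464×10^8 km.
Semi-major axis of the transfer orbit: a_t = (9.23032×10^8 + 2.00464×10^8)/2 = 5.61748×10^8 km.
By Kepler's third law the transfer-orbit period is T = 2π√(a_t³/μ), so t = T/2 = 1.148×10^8 s.
Converting: 1.148×10^8 s ÷ 3.15576×10^7 s/year (365.25 × 86400) = 3.638 years.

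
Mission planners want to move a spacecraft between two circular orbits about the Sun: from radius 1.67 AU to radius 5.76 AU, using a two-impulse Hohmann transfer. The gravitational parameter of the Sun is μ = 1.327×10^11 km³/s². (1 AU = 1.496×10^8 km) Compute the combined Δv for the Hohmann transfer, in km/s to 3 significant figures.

In km: r₁ = 1.67 × 1.496×10^8 = 2.49832×10^8 km; r₂ = 5.76 × 1.496×10^8 = 8.61696×10^8 km.
Transfer-ellipse semi-major axis a_t = (r₁ + r₂)/2 = (2.49832×10^8 + 8.61696×10^8)/2 = 5.55764×10^8 km.
At r₁ the circular-orbit speed is v₁ = √(μ/r₁) = 23.0468 km/s.
On the transfer ellipse at r₁, vis-viva equation gives v_p = √[μ(2/r₁ − 1/a_t)] = 28.6974 km/s.
First burn Δv₁ = |v_p − v₁| = 5.651 km/s.
At r₂, v₂ = √(μ/r₂) = 12.4096 km/s.
Transfer-orbit speed at r₂: v_a = √[μ(2/r₂ − 1/a_t)] = 8.32027 km/s.
Second burn Δv₂ = |v₂ − v_a| = 4.089 km/s.
Δv = Δv₁ + Δv₂ = 5.651 + 4.089 = 9.740 km/s.

Δv = 9.74 km/s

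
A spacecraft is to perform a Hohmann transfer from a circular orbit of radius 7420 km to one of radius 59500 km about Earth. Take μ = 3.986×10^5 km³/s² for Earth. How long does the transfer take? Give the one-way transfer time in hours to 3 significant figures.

t = 8.46 hours

Semi-major axis of the transfer orbit: a_t = (7420 + 59500)/2 = 33460 km.
By Kepler's third law the transfer-orbit period is T = 2π√(a_t³/μ), so t = T/2 = 30460 s.
Converting: 30460 s ÷ 3600 s/hour = 8.46 hours.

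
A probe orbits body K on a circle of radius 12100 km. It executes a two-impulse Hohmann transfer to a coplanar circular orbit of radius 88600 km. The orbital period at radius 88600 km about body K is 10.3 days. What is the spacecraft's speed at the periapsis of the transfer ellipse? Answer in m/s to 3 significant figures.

From Kepler's third law T² = 4π²r³/μ at r = 88600 km, T = 10.3 days = 10.3 × 86400 s = 8.8992×10^5 s: μ = 4π²r³/T² = 34670.4 km³/s².
Transfer-ellipse semi-major axis a_t = (r₁ + r₂)/2 = (12100 + 88600)/2 = 50350 km.
At periapsis, r = 12100 km.
Vis-viva: v = √[μ(2/r − 1/a_t)] = √[34670.4 × (2/12100 − 1/50350)] = 2.245 km/s.

v = 2250 m/s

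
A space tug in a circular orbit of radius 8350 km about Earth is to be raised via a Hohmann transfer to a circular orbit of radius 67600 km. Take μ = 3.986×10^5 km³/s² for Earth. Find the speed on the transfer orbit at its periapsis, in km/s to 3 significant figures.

Semi-major axis of the transfer orbit: a_t = (8350 + 67600)/2 = 37975 km.
The periapsis of the transfer ellipse is at r = 8350 km.
Vis-viva: v = √[μ(2/r − 1/a_t)] = √[3.986×10^5 × (2/8350 − 1/37975)] = 9.218 km/s.

v = 9.22 km/s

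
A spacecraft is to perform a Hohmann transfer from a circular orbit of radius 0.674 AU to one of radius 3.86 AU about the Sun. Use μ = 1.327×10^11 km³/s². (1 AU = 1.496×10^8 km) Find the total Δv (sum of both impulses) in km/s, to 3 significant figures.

Δv = 18.0 km/s

In km: r₁ = 0.674 × 1.496×10^8 = 1.008304×10^8 km; r₂ = 3.86 × 1.496×10^8 = 5.77456×10^8 km.
Semi-major axis of the transfer orbit: a_t = (1.008304×10^8 + 5.77456×10^8)/2 = 3.391432×10^8 km.
Circular speed at r₁: v₁ = √(μ/r₁) = √(1.327×10^11/1.008304×10^8) = 36.28 km/s.
On the transfer ellipse at r₁, v² = μ(2/r − 1/a) gives v_p = √[μ(2/r₁ − 1/a_t)] = 47.34 km/s.
First burn Δv₁ = |v_p − v₁| = 11.06 km/s.
At r₂, v₂ = √(μ/r₂) = 15.159 km/s.
Transfer-orbit speed at r₂: v_a = √[μ(2/r₂ − 1/a_t)] = 8.2657 km/s.
Second burn Δv₂ = |v₂ − v_a| = 6.893 km/s.
Total Δv = Δv₁ + Δv₂ = 17.95 km/s.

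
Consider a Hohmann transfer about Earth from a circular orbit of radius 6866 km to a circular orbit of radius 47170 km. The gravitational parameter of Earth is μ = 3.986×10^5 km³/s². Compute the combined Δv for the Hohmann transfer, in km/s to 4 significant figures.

Δv = 3.890 km/s

Semi-major axis of the transfer orbit: a_t = (6866 + 47170)/2 = 27018 km.
At r₁ the circular-orbit speed is v₁ = √(μ/r₁) = 7.61933 km/s.
On the transfer ellipse at r₁, vis-viva gives v_p = √[μ(2/r₁ − 1/a_t)] = 10.0675 km/s.
First burn Δv₁ = |v_p − v₁| = 2.448 km/s.
At r₂, v₂ = √(μ/r₂) = 2.907 km/s.
Transfer-orbit speed at r₂: v_a = √[μ(2/r₂ − 1/a_t)] = 1.465 km/s.
Second burn Δv₂ = |v₂ − v_a| = 1.442 km/s.
Total Δv = Δv₁ + Δv₂ = 3.890 km/s.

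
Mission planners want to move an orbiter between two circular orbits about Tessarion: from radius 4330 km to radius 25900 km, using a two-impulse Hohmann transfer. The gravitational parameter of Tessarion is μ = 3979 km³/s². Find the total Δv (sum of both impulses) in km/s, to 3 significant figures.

The Hohmann ellipse has a_t = (r₁ + r₂)/2 = 15115 km.
At r₁ the circular-orbit speed is v₁ = √(μ/r₁) = 0.95861 km/s.
Transfer-orbit speed at r₁ (vis-viva equation): v_p = √[μ(2/r₁ − 1/a_t)] = 1.2548 km/s.
First burn Δv₁ = |v_p − v₁| = 0.2962 km/s.
Circular speed at r₂: v₂ = √(μ/r₂) = 0.3920 km/s.
Transfer-orbit speed at r₂: v_a = √[μ(2/r₂ − 1/a_t)] = 0.2098 km/s.
Second burn Δv₂ = |v₂ − v_a| = 0.1822 km/s.
Total Δv = Δv₁ + Δv₂ = 0.4784 km/s.

Δv = 0.478 km/s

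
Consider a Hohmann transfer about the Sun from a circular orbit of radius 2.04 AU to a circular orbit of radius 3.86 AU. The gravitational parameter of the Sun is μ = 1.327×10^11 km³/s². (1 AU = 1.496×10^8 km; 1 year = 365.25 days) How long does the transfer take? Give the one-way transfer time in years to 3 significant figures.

t = 2.53 years

In km: r₁ = 2.04 × 1.496×10^8 = 3.05184×10^8 km; r₂ = 3.86 × 1.496×10^8 = 5.77456×10^8 km.
Semi-major axis of the transfer orbit: a_t = (3.05184×10^8 + 5.77456×10^8)/2 = 4.4132×10^8 km.
Transfer time t = π√(a_t³/μ) = π√((4.4132×10^8)³ / 1.327×10^11) = 7.995×10^7 s.
Converting: 7.995×10^7 s ÷ 3.15576×10^7 s/year (365.25 × 86400) = 2.53 years.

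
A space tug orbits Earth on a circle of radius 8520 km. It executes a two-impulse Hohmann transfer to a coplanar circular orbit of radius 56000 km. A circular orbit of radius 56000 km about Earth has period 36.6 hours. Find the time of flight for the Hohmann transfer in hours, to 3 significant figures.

From Kepler's third law T² = 4π²r³/μ at r = 56000 km, T = 36.6 hours = 36.6 × 3600 s = 1.3176×10^5 s: μ = 4π²r³/T² = 3.99353×10^5 km³/s².
Transfer-ellipse semi-major axis a_t = (r₁ + r₂)/2 = (8520 + 56000)/2 = 32260 km.
By Kepler's third law the transfer-orbit period is T = 2π√(a_t³/μ), so t = T/2 = 28810 s.
Converting: 28810 s ÷ 3600 s/hour = 8.00 hours.

t = 8.00 hours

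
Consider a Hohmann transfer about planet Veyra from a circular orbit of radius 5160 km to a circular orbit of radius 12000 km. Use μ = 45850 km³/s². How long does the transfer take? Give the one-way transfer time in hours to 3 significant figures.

The Hohmann ellipse has a_t = (r₁ + r₂)/2 = 8580 km.
Half the transfer-orbit period gives t = π√(a_t³/μ) = 11660 s.
Converting: 11660 s ÷ 3600 s/hour = 3.24 hours.

t = 3.24 hours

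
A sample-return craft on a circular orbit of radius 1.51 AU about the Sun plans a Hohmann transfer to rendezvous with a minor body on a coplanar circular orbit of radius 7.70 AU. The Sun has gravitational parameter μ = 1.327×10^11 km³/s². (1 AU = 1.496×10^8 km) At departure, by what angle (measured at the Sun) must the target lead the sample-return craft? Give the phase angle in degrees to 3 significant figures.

φ = 96.8°

In km: r₁ = 1.51 × 1.496×10^8 = 2.25896×10^8 km; r₂ = 7.70 × 1.496×10^8 = 1.15192×10^9 km.
The Hohmann ellipse has a_t = (r₁ + r₂)/2 = 6.88908×10^8 km.
Transfer time t = π√(a_t³/μ) = 1.559395×10^8 s.
Target angular speed ω₂ = √(μ/r₂³) = 9.317555×10^-9 rad/s.
Angle swept by the target during transfer: ω₂·t = 1.452975 rad = 83.249°.
Arrival is 180° from departure on the ellipse, so φ = 180° − 83.249° = 96.8°.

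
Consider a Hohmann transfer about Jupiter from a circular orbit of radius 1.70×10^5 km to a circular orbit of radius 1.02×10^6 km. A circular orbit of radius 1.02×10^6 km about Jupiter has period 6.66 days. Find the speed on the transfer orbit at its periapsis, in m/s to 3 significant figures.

v = 35700 m/s

From Kepler's third law T² = 4π²r³/μ at r = 1.02×10^6 km, T = 6.66 days = 6.66 × 86400 s = 5.75424×10^5 s: μ = 4π²r³/T² = 1.26527×10^8 km³/s².
Semi-major axis of the transfer orbit: a_t = (1.700×10^5 + 1.020×10^6)/2 = 5.950×10^5 km.
At periapsis, r = 1.700×10^5 km.
Vis-viva: v = √[μ(2/r − 1/a_t)] = √[1.26527×10^8 × (2/1.700×10^5 − 1/5.950×10^5)] = 35.72 km/s.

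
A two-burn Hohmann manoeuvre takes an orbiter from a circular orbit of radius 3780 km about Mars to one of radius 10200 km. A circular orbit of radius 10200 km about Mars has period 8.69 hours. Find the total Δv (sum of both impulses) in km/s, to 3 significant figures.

From Kepler's third law T² = 4π²r³/μ at r = 10200 km, T = 8.69 hours = 8.69 × 3600 s = 31284 s: μ = 4π²r³/T² = 42807.1 km³/s².
Semi-major axis of the transfer orbit: a_t = (3780 + 10200)/2 = 6990 km.
Circular speed at r₁: v₁ = √(μ/r₁) = √(42807.1/3780) = 3.3652 km/s.
On the transfer ellipse at r₁, v² = μ(2/r − 1/a) gives v_p = √[μ(2/r₁ − 1/a_t)] = 4.0651 km/s.
First burn Δv₁ = |v_p − v₁| = 0.6999 km/s.
Circular speed at r₂: v₂ = √(μ/r₂) = 2.0486 km/s.
Transfer-orbit speed at r₂: v_a = √[μ(2/r₂ − 1/a_t)] = 1.5065 km/s.
Second burn Δv₂ = |v₂ − v_a| = 0.5421 km/s.
Δv = Δv₁ + Δv₂ = 0.6999 + 0.5421 = 1.242 km/s.

Δv = 1.24 km/s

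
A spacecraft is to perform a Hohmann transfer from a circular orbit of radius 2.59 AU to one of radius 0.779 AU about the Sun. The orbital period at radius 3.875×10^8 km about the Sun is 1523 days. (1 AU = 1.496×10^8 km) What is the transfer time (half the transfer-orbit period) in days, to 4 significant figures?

From Kepler's third law T² = 4π²r³/μ at r = 3.875×10^8 km, T = 1523 days = 1523 × 86400 s = 1.315872×10^8 s: μ = 4π²r³/T² = 1.32662×10^11 km³/s².
In km: r₁ = 2.59 × 1.496×10^8 = 3.87464×10^8 km; r₂ = 0.779 × 1.496×10^8 = 1.165384×10^8 km.
Transfer-ellipse semi-major axis a_t = (r₁ + r₂)/2 = (3.87464×10^8 + 1.165384×10^8)/2 = 2.520012×10^8 km.
By Kepler's third law the transfer-orbit period is T = 2π√(a_t³/μ), so t = T/2 = 3.4505×10^7 s.
Converting: 3.4505×10^7 s ÷ 86400 s/day = 399.4 days.

t = 399.4 days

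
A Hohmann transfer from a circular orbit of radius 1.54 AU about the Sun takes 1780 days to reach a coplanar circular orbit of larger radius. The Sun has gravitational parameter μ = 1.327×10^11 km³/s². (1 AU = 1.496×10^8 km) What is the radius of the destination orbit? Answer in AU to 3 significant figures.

In km: r₁ = 1.54 × 1.496×10^8 = 2.30384×10^8 km.
Transfer time t = 1780 days = 1.53792×10^8 s, and t = π√(a_t³/μ).
So a_t = (μ t²/π²)^(1/3) = (1.327×10^11 × (1.53792×10^8)² / π²)^(1/3) = 6.8257×10^8 km.
Since a_t = (r₁ + r₂)/2, r₂ = 2a_t − r₁ = 2×6.8257×10^8 − 2.30384×10^8 = 1.134756×10^9 km.
In AU: r₂ = 1.134756×10^9 / 1.496×10^8 = 7.59 AU.

r₂ = 7.59 AU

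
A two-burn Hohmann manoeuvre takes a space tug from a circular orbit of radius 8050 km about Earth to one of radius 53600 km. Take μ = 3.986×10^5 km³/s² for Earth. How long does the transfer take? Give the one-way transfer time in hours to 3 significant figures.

t = 7.48 hours

Semi-major axis of the transfer orbit: a_t = (8050 + 53600)/2 = 30825 km.
By Kepler's third law the transfer-orbit period is T = 2π√(a_t³/μ), so t = T/2 = 26930 s.
Converting: 26930 s ÷ 3600 s/hour = 7.48 hours.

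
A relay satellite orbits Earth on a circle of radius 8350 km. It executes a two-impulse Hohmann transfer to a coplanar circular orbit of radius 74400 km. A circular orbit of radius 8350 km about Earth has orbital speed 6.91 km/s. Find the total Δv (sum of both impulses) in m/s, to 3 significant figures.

From the circular-orbit relation v² = μ/r at r = 8350 km: μ = v²r = (6.91)² × 8350 = 3.98697×10^5 km³/s².
Semi-major axis of the transfer orbit: a_t = (8350 + 74400)/2 = 41375 km.
At r₁ the circular-orbit speed is v₁ = √(μ/r₁) = 6.910 km/s.
Transfer-orbit speed at r₁ (vis-viva): v_p = √[μ(2/r₁ − 1/a_t)] = 9.266 km/s.
First burn Δv₁ = |v_p − v₁| = 2.356 km/s.
At r₂, v₂ = √(μ/r₂) = 2.315 km/s.
Transfer-orbit speed at r₂: v_a = √[μ(2/r₂ − 1/a_t)] = 1.040 km/s.
Second burn Δv₂ = |v₂ − v_a| = 1.275 km/s.
Δv = Δv₁ + Δv₂ = 2.356 + 1.275 = 3.631 km/s.

Δv = 3630 m/s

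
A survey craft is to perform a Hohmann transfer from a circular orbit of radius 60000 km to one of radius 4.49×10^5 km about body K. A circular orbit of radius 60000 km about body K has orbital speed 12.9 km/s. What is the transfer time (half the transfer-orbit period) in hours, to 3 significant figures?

t = 35.5 hours

From the circular-orbit relation v² = μ/r at r = 60000 km: μ = v²r = (12.9)² × 60000 = 9.98460×10^6 km³/s².
Transfer-ellipse semi-major axis a_t = (r₁ + r₂)/2 = (60000 + 4.490×10^5)/2 = 2.545×10^5 km.
Half the transfer-orbit period gives t = π√(a_t³/μ) = 1.2765×10^5 s.
Converting: 1.2765×10^5 s ÷ 3600 s/hour = 35.5 hours.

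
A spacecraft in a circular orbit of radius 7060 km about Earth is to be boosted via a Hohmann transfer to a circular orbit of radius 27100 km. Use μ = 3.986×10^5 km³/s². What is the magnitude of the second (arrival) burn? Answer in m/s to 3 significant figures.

Δv₂ = 1370 m/s

Semi-major axis of the transfer orbit: a_t = (7060 + 27100)/2 = 17080 km.
Circular speed at r = 27100 km: v_c = √(μ/r) = 3.835 km/s.
Transfer-orbit speed at the same r (vis-viva, a = a_t): v_t = √[μ(2/r − 1/a_t)] = 2.466 km/s.
Δv₂ = |v_t − v_c| = |2.466 − 3.835| = 1.369 km/s.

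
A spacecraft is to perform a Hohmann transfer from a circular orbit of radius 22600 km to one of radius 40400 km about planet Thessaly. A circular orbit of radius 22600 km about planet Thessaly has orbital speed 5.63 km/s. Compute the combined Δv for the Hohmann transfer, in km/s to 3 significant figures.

Δv = 1.39 km/s

From the circular-orbit relation v² = μ/r at r = 22600 km: μ = v²r = (5.63)² × 22600 = 7.16350×10^5 km³/s².
Transfer-ellipse semi-major axis a_t = (r₁ + r₂)/2 = (22600 + 40400)/2 = 31500 km.
At r₁ the circular-orbit speed is v₁ = √(μ/r₁) = 5.6300 km/s.
Transfer-orbit speed at r₁ (v² = μ(2/r − 1/a)): v_p = √[μ(2/r₁ − 1/a_t)] = 6.3759 km/s.
First burn Δv₁ = |v_p − v₁| = 0.7459 km/s.
Circular speed at r₂: v₂ = √(μ/r₂) = 4.21087 km/s.
Transfer-orbit speed at r₂: v_a = √[μ(2/r₂ − 1/a_t)] = 3.56674 km/s.
Second burn Δv₂ = |v₂ − v_a| = 0.6441 km/s.
Δv = Δv₁ + Δv₂ = 0.7459 + 0.6441 = 1.390 km/s.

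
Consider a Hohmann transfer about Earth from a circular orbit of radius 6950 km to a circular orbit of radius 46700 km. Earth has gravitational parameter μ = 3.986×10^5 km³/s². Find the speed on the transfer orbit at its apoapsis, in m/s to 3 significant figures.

v = 1490 m/s

The Hohmann ellipse has a_t = (r₁ + r₂)/2 = 26825 km.
At apoapsis, r = 46700 km.
Applying v² = μ(2/r − 1/a_t): v = 1.487 km/s.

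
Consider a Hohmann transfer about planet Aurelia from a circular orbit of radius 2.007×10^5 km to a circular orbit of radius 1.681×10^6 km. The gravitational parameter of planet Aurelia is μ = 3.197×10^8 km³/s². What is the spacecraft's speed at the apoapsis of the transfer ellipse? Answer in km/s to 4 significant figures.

Transfer-ellipse semi-major axis a_t = (r₁ + r₂)/2 = (2.007×10^5 + 1.681×10^6)/2 = 9.4085×10^5 km.
At apoapsis, r = 1.681×10^6 km.
Vis-viva: v = √[μ(2/r − 1/a_t)] = √[3.197×10^8 × (2/1.681×10^6 − 1/9.4085×10^5)] = 6.369 km/s.

v = 6.369 km/s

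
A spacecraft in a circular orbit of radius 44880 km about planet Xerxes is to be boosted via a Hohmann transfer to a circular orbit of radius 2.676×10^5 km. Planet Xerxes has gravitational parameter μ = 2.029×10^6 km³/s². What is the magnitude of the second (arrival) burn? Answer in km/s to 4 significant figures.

The Hohmann ellipse has a_t = (r₁ + r₂)/2 = 1.5624×10^5 km.
On the circular orbit at r = 2.676×10^5 km, v_c = √(μ/r) = 2.754 km/s.
Vis-viva on the transfer ellipse at r = 2.676×10^5 km gives v_t = √[μ(2/r − 1/a_t)] = 1.476 km/s.
Δv₂ = |v_t − v_c| = |1.476 − 2.754| = 1.278 km/s.

Δv₂ = 1.278 km/s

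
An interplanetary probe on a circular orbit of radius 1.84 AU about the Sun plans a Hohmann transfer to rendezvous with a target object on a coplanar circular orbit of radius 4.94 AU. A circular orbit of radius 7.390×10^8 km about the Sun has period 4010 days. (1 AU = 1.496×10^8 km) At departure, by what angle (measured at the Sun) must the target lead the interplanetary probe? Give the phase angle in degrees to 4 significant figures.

From Kepler's third law T² = 4π²r³/μ at r = 7.390×10^8 km, T = 4010 days = 4010 × 86400 s = 3.46464×10^8 s: μ = 4π²r³/T² = 1.32732×10^11 km³/s².
In km: r₁ = 1.84 × 1.496×10^8 = 2.75264×10^8 km; r₂ = 4.94 × 1.496×10^8 = 7.39024×10^8 km.
Semi-major axis of the transfer orbit: a_t = (2.75264×10^8 + 7.39024×10^8)/2 = 5.07144×10^8 km.
The half-period of the transfer ellipse is t = π√(a_t³/μ) = 9.8482×10^7 s.
The target's mean motion on its circular orbit is ω₂ = √(μ/r₂³) = 1.8134×10^-8 rad/s.
Angle swept by the target during transfer: ω₂·t = 1.7859 rad = 102.32°.
Arrival is 180° from departure on the ellipse, so φ = 180° − 102.32° = 77.68°.

φ = 77.68°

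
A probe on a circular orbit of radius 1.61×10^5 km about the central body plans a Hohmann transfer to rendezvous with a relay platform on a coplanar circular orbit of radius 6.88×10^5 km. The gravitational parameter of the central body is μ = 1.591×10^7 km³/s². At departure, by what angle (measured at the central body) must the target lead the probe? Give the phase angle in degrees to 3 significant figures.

The Hohmann ellipse has a_t = (r₁ + r₂)/2 = 4.245×10^5 km.
The half-period of the transfer ellipse is t = π√(a_t³/μ) = 2.1784×10^5 s.
Target angular speed ω₂ = √(μ/r₂³) = 6.9896×10^-6 rad/s.
Angle swept by the target during transfer: ω₂·t = 1.5226 rad = 87.24°.
The probe traverses 180° on the transfer ellipse, so the target must lead by 180° − 87.24° = 92.8°.

φ = 92.8°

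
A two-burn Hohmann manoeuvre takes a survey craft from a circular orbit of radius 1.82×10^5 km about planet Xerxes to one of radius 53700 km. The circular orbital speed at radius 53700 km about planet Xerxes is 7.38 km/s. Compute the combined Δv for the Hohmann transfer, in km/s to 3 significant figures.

From the circular-orbit relation v² = μ/r at r = 53700 km: μ = v²r = (7.38)² × 53700 = 2.92474×10^6 km³/s².
The Hohmann ellipse has a_t = (r₁ + r₂)/2 = 1.1785×10^5 km.
At r₁ the circular-orbit speed is v₁ = √(μ/r₁) = 4.009 km/s.
On the transfer ellipse at r₁, vis-viva equation gives v_a = √[μ(2/r₁ − 1/a_t)] = 2.706 km/s.
First burn Δv₁ = |v_a − v₁| = 1.303 km/s.
At r₂, v₂ = √(μ/r₂) = 7.380 km/s.
Transfer-orbit speed at r₂: v_p = √[μ(2/r₂ − 1/a_t)] = 9.171 km/s.
Second burn Δv₂ = |v₂ − v_p| = 1.791 km/s.
Δv = Δv₁ + Δv₂ = 1.303 + 1.791 = 3.094 km/s.

Δv = 3.09 km/s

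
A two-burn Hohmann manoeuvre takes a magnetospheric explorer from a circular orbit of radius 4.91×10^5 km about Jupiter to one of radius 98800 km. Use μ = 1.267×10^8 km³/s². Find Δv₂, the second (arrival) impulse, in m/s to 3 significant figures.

Δv₂ = 10400 m/s

The Hohmann ellipse has a_t = (r₁ + r₂)/2 = 2.949×10^5 km.
Circular speed at r = 98800 km: v_c = √(μ/r) = 35.81 km/s.
Vis-viva on the transfer ellipse at r = 98800 km gives v_t = √[μ(2/r − 1/a_t)] = 46.21 km/s.
Δv₂ = |v_t − v_c| = |46.21 − 35.81| = 10.40 km/s.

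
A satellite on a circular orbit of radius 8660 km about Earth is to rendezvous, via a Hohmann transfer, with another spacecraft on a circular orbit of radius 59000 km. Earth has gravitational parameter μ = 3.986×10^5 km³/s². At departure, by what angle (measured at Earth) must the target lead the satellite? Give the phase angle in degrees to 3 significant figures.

Semi-major axis of the transfer orbit: a_t = (8660 + 59000)/2 = 33830 km.
Transfer time t = π√(a_t³/μ) = 30960 s.
Target angular speed ω₂ = √(μ/r₂³) = 4.405×10^-5 rad/s.
Angle swept by the target during transfer: ω₂·t = 1.364 rad = 78.15°.
The satellite traverses 180° on the transfer ellipse, so the target must lead by 180° − 78.15° = 102°.

φ = 102°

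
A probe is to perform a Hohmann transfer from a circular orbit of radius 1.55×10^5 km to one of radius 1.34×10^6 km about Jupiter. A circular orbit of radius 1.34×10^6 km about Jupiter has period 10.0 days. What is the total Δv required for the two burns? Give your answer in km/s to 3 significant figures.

Δv = 15.0 km/s

From Kepler's third law T² = 4π²r³/μ at r = 1.34×10^6 km, T = 10.0 days = 10.0 × 86400 s = 8.640×10^5 s: μ = 4π²r³/T² = 1.27247×10^8 km³/s².
Semi-major axis of the transfer orbit: a_t = (1.550×10^5 + 1.340×10^6)/2 = 7.475×10^5 km.
Circular speed at r₁: v₁ = √(μ/r₁) = √(1.27247×10^8/1.550×10^5) = 28.65 km/s.
Transfer-orbit speed at r₁ (vis-viva): v_p = √[μ(2/r₁ − 1/a_t)] = 38.36 km/s.
First burn Δv₁ = |v_p − v₁| = 9.710 km/s.
At r₂, v₂ = √(μ/r₂) = 9.7448 km/s.
Transfer-orbit speed at r₂: v_a = √[μ(2/r₂ − 1/a_t)] = 4.4374 km/s.
Second burn Δv₂ = |v₂ − v_a| = 5.307 km/s.
Total Δv = Δv₁ + Δv₂ = 15.02 km/s.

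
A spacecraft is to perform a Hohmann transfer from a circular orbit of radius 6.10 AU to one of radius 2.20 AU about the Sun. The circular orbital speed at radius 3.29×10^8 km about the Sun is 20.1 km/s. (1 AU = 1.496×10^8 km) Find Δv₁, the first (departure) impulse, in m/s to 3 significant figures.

Δv₁ = 3280 m/s

From the circular-orbit relation v² = μ/r at r = 3.29×10^8 km: μ = v²r = (20.1)² × 3.29×10^8 = 1.32919×10^11 km³/s².
In km: r₁ = 6.10 × 1.496×10^8 = 9.1256×10^8 km; r₂ = 2.20 × 1.496×10^8 = 3.2912×10^8 km.
The Hohmann ellipse has a_t = (r₁ + r₂)/2 = 6.2084×10^8 km.
On the circular orbit at r = 9.1256×10^8 km, v_c = √(μ/r) = 12.069 km/s.
Transfer-orbit speed at the same r (vis-viva, a = a_t): v_t = √[μ(2/r − 1/a_t)] = 8.7872 km/s.
Δv₁ = |v_t − v_c| = |8.7872 − 12.069| = 3.282 km/s.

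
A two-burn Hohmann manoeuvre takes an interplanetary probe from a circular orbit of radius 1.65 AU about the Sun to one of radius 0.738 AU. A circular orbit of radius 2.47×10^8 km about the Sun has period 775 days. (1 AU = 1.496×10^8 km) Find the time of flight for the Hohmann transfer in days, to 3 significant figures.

t = 238 days

From Kepler's third law T² = 4π²r³/μ at r = 2.47×10^8 km, T = 775 days = 775 × 86400 s = 6.696×10^7 s: μ = 4π²r³/T² = 1.32684×10^11 km³/s².
In km: r₁ = 1.65 × 1.496×10^8 = 2.4684×10^8 km; r₂ = 0.738 × 1.496×10^8 = 1.104048×10^8 km.
Semi-major axis of the transfer orbit: a_t = (2.4684×10^8 + 1.104048×10^8)/2 = 1.786224×10^8 km.
Half the transfer-orbit period gives t = π√(a_t³/μ) = 2.059×10^7 s.
Converting: 2.059×10^7 s ÷ 86400 s/day = 238 days.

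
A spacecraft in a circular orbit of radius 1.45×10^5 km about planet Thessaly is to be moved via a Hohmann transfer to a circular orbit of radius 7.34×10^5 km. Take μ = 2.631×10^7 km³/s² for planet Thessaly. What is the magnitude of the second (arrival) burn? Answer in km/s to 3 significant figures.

Δv₂ = 2.55 km/s

Transfer-ellipse semi-major axis a_t = (r₁ + r₂)/2 = (1.450×10^5 + 7.340×10^5)/2 = 4.395×10^5 km.
Circular speed at r = 7.340×10^5 km: v_c = √(μ/r) = 5.987 km/s.
Transfer-orbit speed at the same r (vis-viva, a = a_t): v_t = √[μ(2/r − 1/a_t)] = 3.439 km/s.
Δv₂ = |v_t − v_c| = |3.439 − 5.987| = 2.548 km/s.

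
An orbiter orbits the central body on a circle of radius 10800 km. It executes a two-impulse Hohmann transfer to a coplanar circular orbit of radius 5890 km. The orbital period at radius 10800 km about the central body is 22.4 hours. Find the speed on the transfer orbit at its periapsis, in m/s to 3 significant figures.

From Kepler's third law T² = 4π²r³/μ at r = 10800 km, T = 22.4 hours = 22.4 × 3600 s = 80640 s: μ = 4π²r³/T² = 7647.68 km³/s².
The Hohmann ellipse has a_t = (r₁ + r₂)/2 = 8345 km.
At periapsis, r = 5890 km.
Applying v² = μ(2/r − 1/a_t): v = 1.296 km/s.

v = 1300 m/s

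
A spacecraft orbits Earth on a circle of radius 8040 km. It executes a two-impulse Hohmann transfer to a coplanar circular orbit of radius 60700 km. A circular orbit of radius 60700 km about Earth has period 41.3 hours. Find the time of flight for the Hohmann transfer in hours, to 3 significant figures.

From Kepler's third law T² = 4π²r³/μ at r = 60700 km, T = 41.3 hours = 41.3 × 3600 s = 1.4868×10^5 s: μ = 4π²r³/T² = 3.99412×10^5 km³/s².
Semi-major axis of the transfer orbit: a_t = (8040 + 60700)/2 = 34370 km.
Transfer time t = π√(a_t³/μ) = π√((34370)³ / 3.99412×10^5) = 31670 s.
Converting: 31670 s ÷ 3600 s/hour = 8.80 hours.

t = 8.80 hours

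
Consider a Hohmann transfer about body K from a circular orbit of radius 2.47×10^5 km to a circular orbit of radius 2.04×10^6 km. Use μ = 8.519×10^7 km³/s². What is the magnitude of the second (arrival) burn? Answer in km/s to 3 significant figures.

Transfer-ellipse semi-major axis a_t = (r₁ + r₂)/2 = (2.470×10^5 + 2.040×10^6)/2 = 1.1435×10^6 km.
On the circular orbit at r = 2.040×10^6 km, v_c = √(μ/r) = 6.462 km/s.
Transfer-orbit speed at the same r (vis-viva, a = a_t): v_t = √[μ(2/r − 1/a_t)] = 3.003 km/s.
Δv₂ = |v_t − v_c| = |3.003 − 6.462| = 3.459 km/s.

Δv₂ = 3.46 km/s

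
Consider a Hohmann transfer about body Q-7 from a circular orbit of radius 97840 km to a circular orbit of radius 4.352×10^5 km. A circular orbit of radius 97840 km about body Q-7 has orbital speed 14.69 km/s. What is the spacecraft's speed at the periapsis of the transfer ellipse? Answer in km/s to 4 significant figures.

From the circular-orbit relation v² = μ/r at r = 97840 km: μ = v²r = (14.69)² × 97840 = 2.11135×10^7 km³/s².
The Hohmann ellipse has a_t = (r₁ + r₂)/2 = 2.6652×10^5 km.
At periapsis, r = 97840 km.
From the vis-viva equation, v = √[μ(2/r − 1/a_t)] = 18.77 km/s.

v = 18.77 km/s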